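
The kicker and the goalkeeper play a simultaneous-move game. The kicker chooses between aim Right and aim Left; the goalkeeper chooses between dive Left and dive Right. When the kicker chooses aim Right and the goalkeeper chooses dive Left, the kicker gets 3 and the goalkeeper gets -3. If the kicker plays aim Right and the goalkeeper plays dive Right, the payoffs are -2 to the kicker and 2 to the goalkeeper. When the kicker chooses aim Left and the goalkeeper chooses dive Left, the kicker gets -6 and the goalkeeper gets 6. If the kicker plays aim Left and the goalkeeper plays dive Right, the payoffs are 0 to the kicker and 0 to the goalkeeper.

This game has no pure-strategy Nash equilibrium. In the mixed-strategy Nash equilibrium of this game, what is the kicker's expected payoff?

-12/11

The goalkeeper's mix must leave the kicker indifferent between aim Right and aim Left.
  the kicker's payoff from aim Right: q·3 + (1−q)·(-2) = 5q - 2
  the kicker's payoff from aim Left: q·(-6) + (1−q)·0 = -6q
  5q - 2 = -6q  ⇒  11q = 2  ⇒  q = 2/11.
At equilibrium the kicker is indifferent across rows, so the kicker's payoff equals the payoff from aim Right: (2/11)·3 + (9/11)·(-2) = -12/11.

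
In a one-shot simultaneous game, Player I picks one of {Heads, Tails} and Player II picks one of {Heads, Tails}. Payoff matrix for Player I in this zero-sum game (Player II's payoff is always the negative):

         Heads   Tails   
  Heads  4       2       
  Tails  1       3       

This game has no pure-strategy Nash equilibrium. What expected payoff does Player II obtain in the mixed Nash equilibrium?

For Player II to be willing to mix, Player II must be indifferent between Heads and Tails, which pins down Player I's mix.
  Player II's expected payoff from Heads: p·(-4) + (1−p)·(-1) = -3p - 1
  Player II's expected payoff from Tails: p·(-2) + (1−p)·(-3) = p - 3
  -3p - 1 = p - 3  ⇒  -4p = -2  ⇒  p = 1/2.
At equilibrium Player II is indifferent across columns, so Player II's payoff equals the payoff from Heads: (1/2)·(-4) + (1/2)·(-1) = -5/2.

-5/2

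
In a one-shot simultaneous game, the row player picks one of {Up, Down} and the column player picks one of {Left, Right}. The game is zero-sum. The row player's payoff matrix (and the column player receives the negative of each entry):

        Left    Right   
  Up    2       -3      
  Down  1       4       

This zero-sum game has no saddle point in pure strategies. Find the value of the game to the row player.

v = 11/8

In a mixed equilibrium the row player is indifferent between Up and Down; this condition fixes q.
  the row player's payoff from Up: q·2 + (1−q)·(-3) = 5q - 3
  the row player's payoff from Down: q·1 + (1−q)·4 = -3q + 4
  5q - 3 = -3q + 4  ⇒  8q = 7  ⇒  q = 7/8.
The value is the row player's expected payoff against this mix (using Up): (7/8)·2 + (1/8)·(-3) = 11/8.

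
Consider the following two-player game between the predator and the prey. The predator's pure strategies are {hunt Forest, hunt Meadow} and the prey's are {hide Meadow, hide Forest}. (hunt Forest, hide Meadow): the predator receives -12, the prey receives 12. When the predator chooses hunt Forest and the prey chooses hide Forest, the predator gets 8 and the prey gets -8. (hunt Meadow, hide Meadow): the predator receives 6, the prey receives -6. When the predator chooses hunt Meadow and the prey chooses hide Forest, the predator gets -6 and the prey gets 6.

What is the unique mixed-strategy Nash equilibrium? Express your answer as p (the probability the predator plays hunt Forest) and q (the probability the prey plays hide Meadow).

p = 3/8, q = 7/16

Set the prey's expected payoff from hide Meadow equal to that from hide Forest:
  the prey's payoff to hide Meadow: p·12 + (1−p)·(-6) = 18p - 6
  the prey's payoff to hide Forest: p·(-8) + (1−p)·6 = -14p + 6
  18p - 6 = -14p + 6  ⇒  32p = 12  ⇒  p = 3/8.
Set the predator's expected payoff from hunt Forest equal to that from hunt Meadow:
  the predator's payoff from hunt Forest: q·(-12) + (1−q)·8 = -20q + 8
  the predator's payoff from hunt Meadow: q·6 + (1−q)·(-6) = 12q - 6
  -20q + 8 = 12q - 6  ⇒  -32q = -14  ⇒  q = 7/16.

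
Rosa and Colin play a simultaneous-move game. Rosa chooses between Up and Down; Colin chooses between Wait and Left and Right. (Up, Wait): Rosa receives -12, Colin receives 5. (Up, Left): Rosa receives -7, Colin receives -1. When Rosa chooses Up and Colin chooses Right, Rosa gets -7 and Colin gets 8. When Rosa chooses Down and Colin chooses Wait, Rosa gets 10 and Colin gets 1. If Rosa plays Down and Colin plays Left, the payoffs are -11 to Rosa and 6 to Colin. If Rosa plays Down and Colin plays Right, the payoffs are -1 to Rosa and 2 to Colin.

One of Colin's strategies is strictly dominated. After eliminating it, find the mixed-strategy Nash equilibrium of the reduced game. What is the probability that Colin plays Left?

q = 3/5

Colin's strategy Wait is strictly dominated by Right: 8 > 5 and 2 > 1. Eliminate Wait.
For Rosa to be willing to mix, Rosa must be indifferent between Up and Down, which pins down Colin's mix.
  Rosa's payoff to Up: q·(-7) + (1−q)·(-7) = -7
  Rosa's payoff to Down: q·(-11) + (1−q)·(-1) = -10q - 1
  -7 = -10q - 1  ⇒  10q = 6  ⇒  q = 3/5.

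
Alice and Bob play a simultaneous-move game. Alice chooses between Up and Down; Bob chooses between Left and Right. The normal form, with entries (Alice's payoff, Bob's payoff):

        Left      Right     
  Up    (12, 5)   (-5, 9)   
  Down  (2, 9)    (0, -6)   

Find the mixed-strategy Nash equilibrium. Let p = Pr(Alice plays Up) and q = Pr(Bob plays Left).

Bob's indifference between Left and Right determines Alice's mixing probability p:
  Bob's payoff from Left: p·5 + (1−p)·9 = -4p + 9
  Bob's payoff from Right: p·9 + (1−p)·(-6) = 15p - 6
  -4p + 9 = 15p - 6  ⇒  -19p = -15  ⇒  p = 15/19.
For Alice to be willing to mix, Alice must be indifferent between Up and Down, which pins down Bob's mix.
  Alice's payoff from Up: q·12 + (1−q)·(-5) = 17q - 5
  Alice's payoff from Down: q·2 + (1−q)·0 = 2q
  17q - 5 = 2q  ⇒  15q = 5  ⇒  q = 1/3.

p = 15/19, q = 1/3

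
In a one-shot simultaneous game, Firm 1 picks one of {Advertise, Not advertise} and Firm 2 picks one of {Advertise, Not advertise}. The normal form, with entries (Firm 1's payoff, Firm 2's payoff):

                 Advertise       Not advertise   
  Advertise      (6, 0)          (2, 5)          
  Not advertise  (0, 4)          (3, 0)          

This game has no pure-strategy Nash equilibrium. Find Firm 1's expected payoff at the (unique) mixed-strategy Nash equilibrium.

18/7

For Firm 1 to be willing to mix, Firm 1 must be indifferent between Advertise and Not advertise, which pins down Firm 2's mix.
  Firm 1's payoff to Advertise: q·6 + (1−q)·2 = 4q + 2
  Firm 1's payoff to Not advertise: q·0 + (1−q)·3 = -3q + 3
  4q + 2 = -3q + 3  ⇒  7q = 1  ⇒  q = 1/7.
At equilibrium Firm 1 is indifferent across rows, so Firm 1's payoff equals the payoff from Advertise: (1/7)·6 + (6/7)·2 = 18/7.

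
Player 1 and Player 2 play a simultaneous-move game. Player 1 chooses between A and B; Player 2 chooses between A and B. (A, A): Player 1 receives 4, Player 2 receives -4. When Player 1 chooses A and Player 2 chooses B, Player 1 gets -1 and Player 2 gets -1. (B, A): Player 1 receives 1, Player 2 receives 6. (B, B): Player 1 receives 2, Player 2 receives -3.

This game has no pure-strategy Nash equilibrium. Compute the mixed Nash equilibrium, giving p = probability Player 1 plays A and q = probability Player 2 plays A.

Set Player 2's expected payoff from A equal to that from B:
  Player 2's expected payoff from A: p·(-4) + (1−p)·6 = -10p + 6
  Player 2's expected payoff from B: p·(-1) + (1−p)·(-3) = 2p - 3
  -10p + 6 = 2p - 3  ⇒  -12p = -9  ⇒  p = 3/4.
In a mixed equilibrium Player 1 is indifferent between A and B; this condition fixes q.
  Player 1's payoff to A: q·4 + (1−q)·(-1) = 5q - 1
  Player 1's payoff to B: q·1 + (1−q)·2 = -q + 2
  5q - 1 = -q + 2  ⇒  6q = 3  ⇒  q = 1/2.

p = 3/4, q = 1/2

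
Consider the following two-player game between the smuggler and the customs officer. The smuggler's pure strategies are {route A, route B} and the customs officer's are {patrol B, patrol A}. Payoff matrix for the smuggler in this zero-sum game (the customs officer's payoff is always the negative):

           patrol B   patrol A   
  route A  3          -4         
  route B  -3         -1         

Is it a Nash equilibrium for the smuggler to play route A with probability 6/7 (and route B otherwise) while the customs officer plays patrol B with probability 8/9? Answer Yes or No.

Given the smuggler's mix p = 6/7, the customs officer's payoff from patrol B is -15/7 but from patrol A is 25/7. The customs officer strictly prefers patrol A, so the customs officer would not mix.
So the proposed profile is not a Nash equilibrium.

No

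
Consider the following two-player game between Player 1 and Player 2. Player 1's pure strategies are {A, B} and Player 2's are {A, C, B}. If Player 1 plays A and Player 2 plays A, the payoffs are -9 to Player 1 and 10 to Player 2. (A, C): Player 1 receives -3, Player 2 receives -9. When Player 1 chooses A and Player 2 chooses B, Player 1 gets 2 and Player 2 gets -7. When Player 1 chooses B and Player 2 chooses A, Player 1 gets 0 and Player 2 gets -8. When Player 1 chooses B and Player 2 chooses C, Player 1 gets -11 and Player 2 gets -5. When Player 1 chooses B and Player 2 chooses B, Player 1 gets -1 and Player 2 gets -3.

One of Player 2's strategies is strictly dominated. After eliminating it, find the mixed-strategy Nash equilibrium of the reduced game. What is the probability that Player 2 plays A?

q = 1/4

Player 2's strategy C is strictly dominated by B: -7 > -9 and -3 > -5. Eliminate C.
In a mixed equilibrium Player 1 is indifferent between A and B; this condition fixes q.
  Player 1's payoff to A: q·(-9) + (1−q)·2 = -11q + 2
  Player 1's payoff to B: q·0 + (1−q)·(-1) = q - 1
  -11q + 2 = q - 1  ⇒  -12q = -3  ⇒  q = 1/4.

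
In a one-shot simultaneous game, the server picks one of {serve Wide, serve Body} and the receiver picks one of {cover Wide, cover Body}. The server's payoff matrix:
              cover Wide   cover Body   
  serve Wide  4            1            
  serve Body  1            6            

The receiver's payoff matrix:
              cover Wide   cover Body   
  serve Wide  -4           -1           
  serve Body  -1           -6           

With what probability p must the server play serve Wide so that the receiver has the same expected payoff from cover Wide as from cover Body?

In a mixed equilibrium the receiver is indifferent between cover Wide and cover Body; this condition fixes p.
  the receiver's payoff from cover Wide: p·(-4) + (1−p)·(-1) = -3p - 1
  the receiver's payoff from cover Body: p·(-1) + (1−p)·(-6) = 5p - 6
  -3p - 1 = 5p - 6  ⇒  -8p = -5  ⇒  p = 5/8.

p = 5/8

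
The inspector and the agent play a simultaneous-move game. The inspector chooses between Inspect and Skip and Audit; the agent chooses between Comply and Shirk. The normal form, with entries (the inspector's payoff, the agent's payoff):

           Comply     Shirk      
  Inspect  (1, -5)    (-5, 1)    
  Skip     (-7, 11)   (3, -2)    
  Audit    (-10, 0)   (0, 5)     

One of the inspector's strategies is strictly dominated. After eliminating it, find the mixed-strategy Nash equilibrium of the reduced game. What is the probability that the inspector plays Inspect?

The inspector's strategy Audit is strictly dominated by Skip: -7 > -10 and 3 > 0. Eliminate Audit.
The inspector's mix must leave the agent indifferent between Comply and Shirk.
  the agent's expected payoff from Comply: p·(-5) + (1−p)·11 = -16p + 11
  the agent's expected payoff from Shirk: p·1 + (1−p)·(-2) = 3p - 2
  -16p + 11 = 3p - 2  ⇒  -19p = -13  ⇒  p = 13/19.

p = 13/19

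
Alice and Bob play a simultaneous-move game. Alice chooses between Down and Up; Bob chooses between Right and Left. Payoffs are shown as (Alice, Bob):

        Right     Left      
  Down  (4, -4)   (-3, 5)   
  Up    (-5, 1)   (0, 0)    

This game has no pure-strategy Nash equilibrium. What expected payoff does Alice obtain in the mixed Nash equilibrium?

-5/4

Alice's indifference between Down and Up determines Bob's mixing probability q:
  Alice's payoff from Down: q·4 + (1−q)·(-3) = 7q - 3
  Alice's payoff from Up: q·(-5) + (1−q)·0 = -5q
  7q - 3 = -5q  ⇒  12q = 3  ⇒  q = 1/4.
At equilibrium Alice is indifferent across rows, so Alice's payoff equals the payoff from Down: (1/4)·4 + (3/4)·(-3) = -5/4.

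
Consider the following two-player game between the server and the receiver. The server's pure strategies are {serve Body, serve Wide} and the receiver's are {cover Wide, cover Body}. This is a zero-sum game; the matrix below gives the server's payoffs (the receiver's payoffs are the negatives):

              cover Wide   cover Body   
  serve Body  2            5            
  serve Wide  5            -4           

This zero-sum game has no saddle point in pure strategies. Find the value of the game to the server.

v = 11/4

The server's indifference between serve Body and serve Wide determines the receiver's mixing probability q:
  the server's payoff to serve Body: q·2 + (1−q)·5 = -3q + 5
  the server's payoff to serve Wide: q·5 + (1−q)·(-4) = 9q - 4
  -3q + 5 = 9q - 4  ⇒  -12q = -9  ⇒  q = 3/4.
The value is the server's expected payoff against this mix (using serve Body): (3/4)·2 + (1/4)·5 = 11/4.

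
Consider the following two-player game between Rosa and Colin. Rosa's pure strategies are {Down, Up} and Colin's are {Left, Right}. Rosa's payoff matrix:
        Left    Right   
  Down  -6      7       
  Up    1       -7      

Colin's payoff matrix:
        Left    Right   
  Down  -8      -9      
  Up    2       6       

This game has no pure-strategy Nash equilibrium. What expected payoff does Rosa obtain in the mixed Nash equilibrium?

-5/3

In a mixed equilibrium Rosa is indifferent between Down and Up; this condition fixes q.
  Rosa's payoff to Down: q·(-6) + (1−q)·7 = -13q + 7
  Rosa's payoff to Up: q·1 + (1−q)·(-7) = 8q - 7
  -13q + 7 = 8q - 7  ⇒  -21q = -14  ⇒  q = 2/3.
At equilibrium Rosa is indifferent across rows, so Rosa's payoff equals the payoff from Down: (2/3)·(-6) + (1/3)·7 = -5/3.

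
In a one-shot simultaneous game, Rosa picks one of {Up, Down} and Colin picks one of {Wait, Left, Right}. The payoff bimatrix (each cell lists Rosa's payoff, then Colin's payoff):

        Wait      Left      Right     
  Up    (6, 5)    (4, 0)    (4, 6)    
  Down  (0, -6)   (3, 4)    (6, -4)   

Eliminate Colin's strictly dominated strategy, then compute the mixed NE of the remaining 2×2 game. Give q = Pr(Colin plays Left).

Colin's strategy Wait is strictly dominated by Right: 6 > 5 and -4 > -6. Eliminate Wait.
In a mixed equilibrium Rosa is indifferent between Up and Down; this condition fixes q.
  Rosa's payoff to Up: q·4 + (1−q)·4 = 4
  Rosa's payoff to Down: q·3 + (1−q)·6 = -3q + 6
  4 = -3q + 6  ⇒  3q = 2  ⇒  q = 2/3.

q = 2/3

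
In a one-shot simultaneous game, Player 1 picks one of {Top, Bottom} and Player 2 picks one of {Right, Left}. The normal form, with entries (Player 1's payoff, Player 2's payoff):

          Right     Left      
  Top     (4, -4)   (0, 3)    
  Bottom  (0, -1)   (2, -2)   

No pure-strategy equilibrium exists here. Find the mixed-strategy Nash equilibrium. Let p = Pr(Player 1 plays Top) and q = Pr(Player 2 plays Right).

In a mixed equilibrium Player 2 is indifferent between Right and Left; this condition fixes p.
  Player 2's payoff from Right: p·(-4) + (1−p)·(-1) = -3p - 1
  Player 2's payoff from Left: p·3 + (1−p)·(-2) = 5p - 2
  -3p - 1 = 5p - 2  ⇒  -8p = -1  ⇒  p = 1/8.
In a mixed equilibrium Player 1 is indifferent between Top and Bottom; this condition fixes q.
  Player 1's expected payoff from Top: q·4 + (1−q)·0 = 4q
  Player 1's expected payoff from Bottom: q·0 + (1−q)·2 = -2q + 2
  4q = -2q + 2  ⇒  6q = 2  ⇒  q = 1/3.

p = 1/8, q = 1/3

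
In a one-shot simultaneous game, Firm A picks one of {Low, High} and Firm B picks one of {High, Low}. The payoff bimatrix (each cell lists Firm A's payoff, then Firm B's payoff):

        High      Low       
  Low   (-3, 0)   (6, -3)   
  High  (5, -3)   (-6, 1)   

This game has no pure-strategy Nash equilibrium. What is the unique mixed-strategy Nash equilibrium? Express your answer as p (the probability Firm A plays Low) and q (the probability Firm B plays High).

Set Firm B's expected payoff from High equal to that from Low:
  Firm B's payoff to High: p·0 + (1−p)·(-3) = 3p - 3
  Firm B's payoff to Low: p·(-3) + (1−p)·1 = -4p + 1
  3p - 3 = -4p + 1  ⇒  7p = 4  ⇒  p = 4/7.
Firm B's mix must leave Firm A indifferent between Low and High.
  Firm A's payoff to Low: q·(-3) + (1−q)·6 = -9q + 6
  Firm A's payoff to High: q·5 + (1−q)·(-6) = 11q - 6
  -9q + 6 = 11q - 6  ⇒  -20q = -12  ⇒  q = 3/5.

p = 4/7, q = 3/5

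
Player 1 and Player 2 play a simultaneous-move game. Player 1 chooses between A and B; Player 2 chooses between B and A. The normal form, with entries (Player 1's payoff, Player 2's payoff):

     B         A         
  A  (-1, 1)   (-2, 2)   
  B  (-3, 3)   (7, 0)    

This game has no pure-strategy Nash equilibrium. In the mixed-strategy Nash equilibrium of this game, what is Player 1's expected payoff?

-13/11

Player 2's mix must leave Player 1 indifferent between A and B.
  Player 1's expected payoff from A: q·(-1) + (1−q)·(-2) = q - 2
  Player 1's expected payoff from B: q·(-3) + (1−q)·7 = -10q + 7
  q - 2 = -10q + 7  ⇒  11q = 9  ⇒  q = 9/11.
At equilibrium Player 1 is indifferent across rows, so Player 1's payoff equals the payoff from A: (9/11)·(-1) + (2/11)·(-2) = -13/11.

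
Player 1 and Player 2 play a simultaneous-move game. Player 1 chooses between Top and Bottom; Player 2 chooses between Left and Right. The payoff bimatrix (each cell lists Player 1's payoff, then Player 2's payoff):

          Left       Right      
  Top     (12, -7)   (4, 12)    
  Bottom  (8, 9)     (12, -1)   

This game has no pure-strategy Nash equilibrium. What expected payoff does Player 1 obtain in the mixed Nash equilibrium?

28/3

Set Player 1's expected payoff from Top equal to that from Bottom:
  Player 1's expected payoff from Top: q·12 + (1−q)·4 = 8q + 4
  Player 1's expected payoff from Bottom: q·8 + (1−q)·12 = -4q + 12
  8q + 4 = -4q + 12  ⇒  12q = 8  ⇒  q = 2/3.
At equilibrium Player 1 is indifferent across rows, so Player 1's payoff equals the payoff from Top: (2/3)·12 + (1/3)·4 = 28/3.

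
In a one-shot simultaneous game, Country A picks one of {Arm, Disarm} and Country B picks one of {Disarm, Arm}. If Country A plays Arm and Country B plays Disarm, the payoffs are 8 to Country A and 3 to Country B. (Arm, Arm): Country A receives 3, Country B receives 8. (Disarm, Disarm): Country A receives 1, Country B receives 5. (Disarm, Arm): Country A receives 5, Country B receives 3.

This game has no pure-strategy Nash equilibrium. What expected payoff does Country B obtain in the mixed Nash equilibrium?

Country A's mix must leave Country B indifferent between Disarm and Arm.
  Country B's expected payoff from Disarm: p·3 + (1−p)·5 = -2p + 5
  Country B's expected payoff from Arm: p·8 + (1−p)·3 = 5p + 3
  -2p + 5 = 5p + 3  ⇒  -7p = -2  ⇒  p = 2/7.
At equilibrium Country B is indifferent across columns, so Country B's payoff equals the payoff from Disarm: (2/7)·3 + (5/7)·5 = 31/7.

31/7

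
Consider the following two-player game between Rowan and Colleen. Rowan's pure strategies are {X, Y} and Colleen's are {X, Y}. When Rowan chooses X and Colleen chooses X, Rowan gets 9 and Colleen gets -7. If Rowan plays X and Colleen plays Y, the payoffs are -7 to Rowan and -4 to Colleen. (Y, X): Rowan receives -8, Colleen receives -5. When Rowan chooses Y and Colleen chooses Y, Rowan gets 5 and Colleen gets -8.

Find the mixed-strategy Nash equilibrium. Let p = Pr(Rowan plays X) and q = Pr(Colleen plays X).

p = 1/2, q = 12/29

Set Colleen's expected payoff from X equal to that from Y:
  Colleen's payoff to X: p·(-7) + (1−p)·(-5) = -2p - 5
  Colleen's payoff to Y: p·(-4) + (1−p)·(-8) = 4p - 8
  -2p - 5 = 4p - 8  ⇒  -6p = -3  ⇒  p = 1/2.
Colleen's mix must leave Rowan indifferent between X and Y.
  Rowan's expected payoff from X: q·9 + (1−q)·(-7) = 16q - 7
  Rowan's expected payoff from Y: q·(-8) + (1−q)·5 = -13q + 5
  16q - 7 = -13q + 5  ⇒  29q = 12  ⇒  q = 12/29.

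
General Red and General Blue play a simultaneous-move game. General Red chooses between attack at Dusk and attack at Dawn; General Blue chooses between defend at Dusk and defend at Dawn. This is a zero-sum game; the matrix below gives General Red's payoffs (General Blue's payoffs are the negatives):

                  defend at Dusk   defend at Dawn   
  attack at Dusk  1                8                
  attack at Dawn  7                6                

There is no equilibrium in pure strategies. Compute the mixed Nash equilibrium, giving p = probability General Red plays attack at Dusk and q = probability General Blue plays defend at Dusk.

General Red's mix must leave General Blue indifferent between defend at Dusk and defend at Dawn.
  General Blue's expected payoff from defend at Dusk: p·(-1) + (1−p)·(-7) = 6p - 7
  General Blue's expected payoff from defend at Dawn: p·(-8) + (1−p)·(-6) = -2p - 6
  6p - 7 = -2p - 6  ⇒  8p = 1  ⇒  p = 1/8.
For General Red to be willing to mix, General Red must be indifferent between attack at Dusk and attack at Dawn, which pins down General Blue's mix.
  General Red's payoff from attack at Dusk: q·1 + (1−q)·8 = -7q + 8
  General Red's payoff from attack at Dawn: q·7 + (1−q)·6 = q + 6
  -7q + 8 = q + 6  ⇒  -8q = -2  ⇒  q = 1/4.

p = 1/8, q = 1/4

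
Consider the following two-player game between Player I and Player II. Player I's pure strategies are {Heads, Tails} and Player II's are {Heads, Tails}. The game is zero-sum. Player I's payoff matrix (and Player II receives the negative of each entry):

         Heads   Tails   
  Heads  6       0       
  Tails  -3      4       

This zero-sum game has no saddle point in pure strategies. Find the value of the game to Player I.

For Player I to be willing to mix, Player I must be indifferent between Heads and Tails, which pins down Player II's mix.
  Player I's payoff from Heads: q·6 + (1−q)·0 = 6q
  Player I's payoff from Tails: q·(-3) + (1−q)·4 = -7q + 4
  6q = -7q + 4  ⇒  13q = 4  ⇒  q = 4/13.
The value is Player I's expected payoff against this mix (using Heads): (4/13)·6 + (9/13)·0 = 24/13.

v = 24/13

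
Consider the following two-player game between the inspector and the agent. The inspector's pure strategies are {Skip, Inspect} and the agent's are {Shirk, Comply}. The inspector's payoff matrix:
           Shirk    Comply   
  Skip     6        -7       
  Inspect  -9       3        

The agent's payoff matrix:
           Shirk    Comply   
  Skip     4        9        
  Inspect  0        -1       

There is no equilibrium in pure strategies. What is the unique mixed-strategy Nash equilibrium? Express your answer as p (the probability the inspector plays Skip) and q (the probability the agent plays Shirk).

p = 1/6, q = 2/5

The agent's indifference between Shirk and Comply determines the inspector's mixing probability p:
  the agent's expected payoff from Shirk: p·4 + (1−p)·0 = 4p
  the agent's expected payoff from Comply: p·9 + (1−p)·(-1) = 10p - 1
  4p = 10p - 1  ⇒  -6p = -1  ⇒  p = 1/6.
For the inspector to be willing to mix, the inspector must be indifferent between Skip and Inspect, which pins down the agent's mix.
  the inspector's payoff to Skip: q·6 + (1−q)·(-7) = 13q - 7
  the inspector's payoff to Inspect: q·(-9) + (1−q)·3 = -12q + 3
  13q - 7 = -12q + 3  ⇒  25q = 10  ⇒  q = 2/5.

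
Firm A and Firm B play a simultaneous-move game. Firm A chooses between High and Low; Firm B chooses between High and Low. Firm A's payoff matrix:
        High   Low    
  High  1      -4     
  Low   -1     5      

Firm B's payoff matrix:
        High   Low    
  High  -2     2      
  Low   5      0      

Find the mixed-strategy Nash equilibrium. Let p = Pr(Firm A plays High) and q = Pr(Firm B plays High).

Firm B's indifference between High and Low determines Firm A's mixing probability p:
  Firm B's payoff to High: p·(-2) + (1−p)·5 = -7p + 5
  Firm B's payoff to Low: p·2 + (1−p)·0 = 2p
  -7p + 5 = 2p  ⇒  -9p = -5  ⇒  p = 5/9.
Firm A's indifference between High and Low determines Firm B's mixing probability q:
  Firm A's payoff to High: q·1 + (1−q)·(-4) = 5q - 4
  Firm A's payoff to Low: q·(-1) + (1−q)·5 = -6q + 5
  5q - 4 = -6q + 5  ⇒  11q = 9  ⇒  q = 9/11.

p = 5/9, q = 9/11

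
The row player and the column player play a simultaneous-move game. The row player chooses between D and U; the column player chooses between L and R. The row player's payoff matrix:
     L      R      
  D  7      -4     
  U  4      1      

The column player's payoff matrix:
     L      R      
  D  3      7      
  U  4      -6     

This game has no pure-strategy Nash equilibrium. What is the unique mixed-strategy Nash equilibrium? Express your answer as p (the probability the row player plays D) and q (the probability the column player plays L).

p = 5/7, q = 5/8

In a mixed equilibrium the column player is indifferent between L and R; this condition fixes p.
  the column player's expected payoff from L: p·3 + (1−p)·4 = -p + 4
  the column player's expected payoff from R: p·7 + (1−p)·(-6) = 13p - 6
  -p + 4 = 13p - 6  ⇒  -14p = -10  ⇒  p = 5/7.
The column player's mix must leave the row player indifferent between D and U.
  the row player's payoff to D: q·7 + (1−q)·(-4) = 11q - 4
  the row player's payoff to U: q·4 + (1−q)·1 = 3q + 1
  11q - 4 = 3q + 1  ⇒  8q = 5  ⇒  q = 5/8.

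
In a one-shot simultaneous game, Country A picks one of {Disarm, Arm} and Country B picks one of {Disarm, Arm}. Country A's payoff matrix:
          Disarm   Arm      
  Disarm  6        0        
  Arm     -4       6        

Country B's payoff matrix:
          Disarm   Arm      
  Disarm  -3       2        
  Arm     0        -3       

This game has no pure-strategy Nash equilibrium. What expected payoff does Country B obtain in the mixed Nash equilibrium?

-9/8

For Country B to be willing to mix, Country B must be indifferent between Disarm and Arm, which pins down Country A's mix.
  Country B's payoff from Disarm: p·(-3) + (1−p)·0 = -3p
  Country B's payoff from Arm: p·2 + (1−p)·(-3) = 5p - 3
  -3p = 5p - 3  ⇒  -8p = -3  ⇒  p = 3/8.
At equilibrium Country B is indifferent across columns, so Country B's payoff equals the payoff from Disarm: (3/8)·(-3) + (5/8)·0 = -9/8.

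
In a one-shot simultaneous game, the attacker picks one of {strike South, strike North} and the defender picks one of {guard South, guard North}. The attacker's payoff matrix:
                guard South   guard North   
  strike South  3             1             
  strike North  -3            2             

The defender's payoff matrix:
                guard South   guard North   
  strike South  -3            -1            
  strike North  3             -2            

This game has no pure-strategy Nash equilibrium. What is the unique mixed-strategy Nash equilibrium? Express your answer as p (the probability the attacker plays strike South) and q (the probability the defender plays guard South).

p = 5/7, q = 1/7

The attacker's mix must leave the defender indifferent between guard South and guard North.
  the defender's payoff from guard South: p·(-3) + (1−p)·3 = -6p + 3
  the defender's payoff from guard North: p·(-1) + (1−p)·(-2) = p - 2
  -6p + 3 = p - 2  ⇒  -7p = -5  ⇒  p = 5/7.
Set the attacker's expected payoff from strike South equal to that from strike North:
  the attacker's payoff to strike South: q·3 + (1−q)·1 = 2q + 1
  the attacker's payoff to strike North: q·(-3) + (1−q)·2 = -5q + 2
  2q + 1 = -5q + 2  ⇒  7q = 1  ⇒  q = 1/7.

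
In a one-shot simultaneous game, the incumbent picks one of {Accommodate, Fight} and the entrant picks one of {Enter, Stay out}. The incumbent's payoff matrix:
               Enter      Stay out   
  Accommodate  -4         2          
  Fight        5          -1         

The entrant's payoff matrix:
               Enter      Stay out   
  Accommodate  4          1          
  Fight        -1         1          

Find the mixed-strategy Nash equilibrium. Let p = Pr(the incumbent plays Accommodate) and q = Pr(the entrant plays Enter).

p = 2/5, q = 1/4

The incumbent's mix must leave the entrant indifferent between Enter and Stay out.
  the entrant's expected payoff from Enter: p·4 + (1−p)·(-1) = 5p - 1
  the entrant's expected payoff from Stay out: p·1 + (1−p)·1 = 1
  5p - 1 = 1  ⇒  5p = 2  ⇒  p = 2/5.
Set the incumbent's expected payoff from Accommodate equal to that from Fight:
  the incumbent's payoff to Accommodate: q·(-4) + (1−q)·2 = -6q + 2
  the incumbent's payoff to Fight: q·5 + (1−q)·(-1) = 6q - 1
  -6q + 2 = 6q - 1  ⇒  -12q = -3  ⇒  q = 1/4.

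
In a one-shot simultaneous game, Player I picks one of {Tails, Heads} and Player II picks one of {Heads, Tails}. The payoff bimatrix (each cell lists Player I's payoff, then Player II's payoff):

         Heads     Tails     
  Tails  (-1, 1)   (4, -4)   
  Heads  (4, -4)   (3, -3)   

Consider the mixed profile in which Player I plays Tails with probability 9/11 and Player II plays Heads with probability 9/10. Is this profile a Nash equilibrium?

No

Given Player I's mix p = 9/11, Player II's payoff from Heads is 1/11 but from Tails is -42/11. Player II strictly prefers Heads, so Player II would not mix.
So the proposed profile is not a Nash equilibrium.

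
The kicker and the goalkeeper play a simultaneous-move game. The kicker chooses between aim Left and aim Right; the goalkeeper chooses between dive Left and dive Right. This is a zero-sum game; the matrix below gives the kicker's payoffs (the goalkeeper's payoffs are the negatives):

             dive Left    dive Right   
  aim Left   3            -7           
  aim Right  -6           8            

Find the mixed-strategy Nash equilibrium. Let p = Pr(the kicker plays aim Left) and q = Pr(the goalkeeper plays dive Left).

For the goalkeeper to be willing to mix, the goalkeeper must be indifferent between dive Left and dive Right, which pins down the kicker's mix.
  the goalkeeper's expected payoff from dive Left: p·(-3) + (1−p)·6 = -9p + 6
  the goalkeeper's expected payoff from dive Right: p·7 + (1−p)·(-8) = 15p - 8
  -9p + 6 = 15p - 8  ⇒  -24p = -14  ⇒  p = 7/12.
In a mixed equilibrium the kicker is indifferent between aim Left and aim Right; this condition fixes q.
  the kicker's payoff from aim Left: q·3 + (1−q)·(-7) = 10q - 7
  the kicker's payoff from aim Right: q·(-6) + (1−q)·8 = -14q + 8
  10q - 7 = -14q + 8  ⇒  24q = 15  ⇒  q = 5/8.

p = 7/12, q = 5/8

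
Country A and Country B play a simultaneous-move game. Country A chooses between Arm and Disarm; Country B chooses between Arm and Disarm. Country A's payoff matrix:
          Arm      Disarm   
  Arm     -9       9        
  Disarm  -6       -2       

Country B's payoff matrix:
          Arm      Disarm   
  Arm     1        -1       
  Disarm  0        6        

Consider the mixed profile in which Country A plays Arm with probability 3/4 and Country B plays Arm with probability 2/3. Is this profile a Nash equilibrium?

Given Country B's mix q = 2/3, Country A's payoff from Arm is -3 but from Disarm is -14/3. Country A strictly prefers Arm, so Country A would not mix.
So the proposed profile is not a Nash equilibrium.

No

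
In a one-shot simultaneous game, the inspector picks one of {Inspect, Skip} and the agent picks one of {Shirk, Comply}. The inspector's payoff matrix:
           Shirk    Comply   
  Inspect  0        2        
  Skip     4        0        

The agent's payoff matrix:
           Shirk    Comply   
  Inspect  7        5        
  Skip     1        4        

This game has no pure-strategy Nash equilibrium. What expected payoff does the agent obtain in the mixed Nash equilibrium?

For the agent to be willing to mix, the agent must be indifferent between Shirk and Comply, which pins down the inspector's mix.
  the agent's expected payoff from Shirk: p·7 + (1−p)·1 = 6p + 1
  the agent's expected payoff from Comply: p·5 + (1−p)·4 = p + 4
  6p + 1 = p + 4  ⇒  5p = 3  ⇒  p = 3/5.
At equilibrium the agent is indifferent across columns, so the agent's payoff equals the payoff from Shirk: (3/5)·7 + (2/5)·1 = 23/5.

23/5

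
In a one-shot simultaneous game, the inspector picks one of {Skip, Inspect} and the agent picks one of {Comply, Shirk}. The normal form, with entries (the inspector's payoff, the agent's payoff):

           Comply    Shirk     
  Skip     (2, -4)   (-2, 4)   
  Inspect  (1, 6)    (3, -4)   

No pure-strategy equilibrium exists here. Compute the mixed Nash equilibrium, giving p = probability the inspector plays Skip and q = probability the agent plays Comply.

p = 5/9, q = 5/6

Set the agent's expected payoff from Comply equal to that from Shirk:
  the agent's payoff from Comply: p·(-4) + (1−p)·6 = -10p + 6
  the agent's payoff from Shirk: p·4 + (1−p)·(-4) = 8p - 4
  -10p + 6 = 8p - 4  ⇒  -18p = -10  ⇒  p = 5/9.
In a mixed equilibrium the inspector is indifferent between Skip and Inspect; this condition fixes q.
  the inspector's expected payoff from Skip: q·2 + (1−q)·(-2) = 4q - 2
  the inspector's expected payoff from Inspect: q·1 + (1−q)·3 = -2q + 3
  4q - 2 = -2q + 3  ⇒  6q = 5  ⇒  q = 5/6.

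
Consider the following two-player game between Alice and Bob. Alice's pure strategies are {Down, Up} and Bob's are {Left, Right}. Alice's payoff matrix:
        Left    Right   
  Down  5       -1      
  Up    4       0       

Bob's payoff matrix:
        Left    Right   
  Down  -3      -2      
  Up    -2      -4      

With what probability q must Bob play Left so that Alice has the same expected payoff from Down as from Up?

q = 1/2

Alice's indifference between Down and Up determines Bob's mixing probability q:
  Alice's payoff from Down: q·5 + (1−q)·(-1) = 6q - 1
  Alice's payoff from Up: q·4 + (1−q)·0 = 4q
  6q - 1 = 4q  ⇒  2q = 1  ⇒  q = 1/2.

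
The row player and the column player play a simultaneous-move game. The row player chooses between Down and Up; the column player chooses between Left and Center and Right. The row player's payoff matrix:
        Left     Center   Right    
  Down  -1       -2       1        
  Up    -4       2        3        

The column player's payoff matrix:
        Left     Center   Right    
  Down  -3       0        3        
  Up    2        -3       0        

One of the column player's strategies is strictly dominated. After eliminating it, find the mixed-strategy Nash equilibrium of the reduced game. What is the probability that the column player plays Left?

The column player's strategy Center is strictly dominated by Right: 3 > 0 and 0 > -3. Eliminate Center.
In a mixed equilibrium the row player is indifferent between Down and Up; this condition fixes q.
  the row player's payoff to Down: q·(-1) + (1−q)·1 = -2q + 1
  the row player's payoff to Up: q·(-4) + (1−q)·3 = -7q + 3
  -2q + 1 = -7q + 3  ⇒  5q = 2  ⇒  q = 2/5.

q = 2/5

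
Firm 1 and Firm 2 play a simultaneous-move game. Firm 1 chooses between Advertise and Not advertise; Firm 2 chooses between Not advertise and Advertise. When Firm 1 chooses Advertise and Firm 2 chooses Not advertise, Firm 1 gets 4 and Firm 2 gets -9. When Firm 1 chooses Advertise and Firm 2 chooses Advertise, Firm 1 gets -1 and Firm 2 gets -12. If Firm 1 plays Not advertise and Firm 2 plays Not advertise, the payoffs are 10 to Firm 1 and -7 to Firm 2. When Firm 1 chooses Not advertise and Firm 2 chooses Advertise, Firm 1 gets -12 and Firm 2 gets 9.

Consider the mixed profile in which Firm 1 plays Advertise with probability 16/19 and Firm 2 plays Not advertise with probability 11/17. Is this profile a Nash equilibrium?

Yes

Check Firm 2's indifference given Firm 1's mix p = 16/19:
  payoff from Not advertise = -165/19; payoff from Advertise = -165/19 — equal.
Check Firm 1's indifference given Firm 2's mix q = 11/17:
  payoff from Advertise = 38/17; payoff from Not advertise = 38/17 — equal.
Both players are indifferent, so neither can profitably deviate.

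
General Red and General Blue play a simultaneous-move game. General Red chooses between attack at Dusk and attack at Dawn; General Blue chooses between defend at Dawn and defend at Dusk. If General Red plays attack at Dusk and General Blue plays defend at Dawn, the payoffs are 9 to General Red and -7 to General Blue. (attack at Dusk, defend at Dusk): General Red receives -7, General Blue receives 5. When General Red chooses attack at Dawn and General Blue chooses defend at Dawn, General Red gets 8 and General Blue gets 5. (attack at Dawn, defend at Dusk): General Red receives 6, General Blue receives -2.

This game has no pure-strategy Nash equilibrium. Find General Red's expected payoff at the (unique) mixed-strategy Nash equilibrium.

In a mixed equilibrium General Red is indifferent between attack at Dusk and attack at Dawn; this condition fixes q.
  General Red's payoff from attack at Dusk: q·9 + (1−q)·(-7) = 16q - 7
  General Red's payoff from attack at Dawn: q·8 + (1−q)·6 = 2q + 6
  16q - 7 = 2q + 6  ⇒  14q = 13  ⇒  q = 13/14.
At equilibrium General Red is indifferent across rows, so General Red's payoff equals the payoff from attack at Dusk: (13/14)·9 + (1/14)·(-7) = 55/7.

55/7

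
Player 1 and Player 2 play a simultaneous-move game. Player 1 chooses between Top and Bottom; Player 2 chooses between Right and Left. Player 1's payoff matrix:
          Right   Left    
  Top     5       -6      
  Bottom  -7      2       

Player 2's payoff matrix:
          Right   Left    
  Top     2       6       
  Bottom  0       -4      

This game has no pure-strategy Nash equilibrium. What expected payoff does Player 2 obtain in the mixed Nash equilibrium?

1

Player 2's indifference between Right and Left determines Player 1's mixing probability p:
  Player 2's expected payoff from Right: p·2 + (1−p)·0 = 2p
  Player 2's expected payoff from Left: p·6 + (1−p)·(-4) = 10p - 4
  2p = 10p - 4  ⇒  -8p = -4  ⇒  p = 1/2.
At equilibrium Player 2 is indifferent across columns, so Player 2's payoff equals the payoff from Right: (1/2)·2 + (1/2)·0 = 1.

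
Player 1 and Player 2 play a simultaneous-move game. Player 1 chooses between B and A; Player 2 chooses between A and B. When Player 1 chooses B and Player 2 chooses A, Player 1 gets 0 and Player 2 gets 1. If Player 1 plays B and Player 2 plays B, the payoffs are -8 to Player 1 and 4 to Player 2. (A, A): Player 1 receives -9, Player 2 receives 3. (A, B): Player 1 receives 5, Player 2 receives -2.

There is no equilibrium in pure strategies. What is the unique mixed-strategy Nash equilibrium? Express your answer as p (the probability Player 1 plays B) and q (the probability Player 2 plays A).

Player 2's indifference between A and B determines Player 1's mixing probability p:
  Player 2's payoff from A: p·1 + (1−p)·3 = -2p + 3
  Player 2's payoff from B: p·4 + (1−p)·(-2) = 6p - 2
  -2p + 3 = 6p - 2  ⇒  -8p = -5  ⇒  p = 5/8.
Set Player 1's expected payoff from B equal to that from A:
  Player 1's payoff to B: q·0 + (1−q)·(-8) = 8q - 8
  Player 1's payoff to A: q·(-9) + (1−q)·5 = -14q + 5
  8q - 8 = -14q + 5  ⇒  22q = 13  ⇒  q = 13/22.

p = 5/8, q = 13/22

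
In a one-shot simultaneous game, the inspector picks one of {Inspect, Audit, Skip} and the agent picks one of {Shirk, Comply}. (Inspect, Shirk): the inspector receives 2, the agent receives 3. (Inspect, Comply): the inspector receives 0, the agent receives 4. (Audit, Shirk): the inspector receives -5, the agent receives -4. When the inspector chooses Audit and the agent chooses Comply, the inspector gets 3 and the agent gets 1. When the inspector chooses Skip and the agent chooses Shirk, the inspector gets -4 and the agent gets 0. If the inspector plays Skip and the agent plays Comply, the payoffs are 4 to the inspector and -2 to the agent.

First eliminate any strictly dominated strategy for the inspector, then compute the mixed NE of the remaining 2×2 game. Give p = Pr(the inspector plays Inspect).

p = 2/3

The inspector's strategy Audit is strictly dominated by Skip: -4 > -5 and 4 > 3. Eliminate Audit.
The inspector's mix must leave the agent indifferent between Shirk and Comply.
  the agent's payoff to Shirk: p·3 + (1−p)·0 = 3p
  the agent's payoff to Comply: p·4 + (1−p)·(-2) = 6p - 2
  3p = 6p - 2  ⇒  -3p = -2  ⇒  p = 2/3.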